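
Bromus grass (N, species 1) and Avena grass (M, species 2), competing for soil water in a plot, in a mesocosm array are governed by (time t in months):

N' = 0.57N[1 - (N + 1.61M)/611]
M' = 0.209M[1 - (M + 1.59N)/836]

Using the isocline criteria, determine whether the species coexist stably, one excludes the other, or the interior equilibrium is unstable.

Compare the nullcline intercepts: K1/α12 = 611/1.61 = 380 < K2 = 836; K2/α21 = 836/1.59 = 526 < K1 = 611.
Since both are reversed, neither can invade when rare; the interior point is a saddle.

unstable coexistence (outcome depends on initial conditions)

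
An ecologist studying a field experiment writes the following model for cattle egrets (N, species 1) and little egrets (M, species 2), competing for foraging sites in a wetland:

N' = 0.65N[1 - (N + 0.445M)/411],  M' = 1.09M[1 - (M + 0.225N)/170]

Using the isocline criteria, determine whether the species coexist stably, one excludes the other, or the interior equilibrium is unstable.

Compare the nullcline intercepts: K1/α12 = 411/0.445 = 924 > K2 = 170; K2/α21 = 170/0.225 = 756 > K1 = 411.
Since both inequalities hold, each species can invade when rare, so the interior equilibrium is stable.

stable coexistence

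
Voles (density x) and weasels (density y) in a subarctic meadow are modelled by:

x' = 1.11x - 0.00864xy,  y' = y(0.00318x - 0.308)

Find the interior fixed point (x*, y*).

x* ≈ 96.9, y* ≈ 128

Set dy/dt = 0 with y > 0: 0.00318x - 0.308 = 0, so x* = 0.308/0.00318 = 96.9.
Set dx/dt = 0 with x > 0: 1.11 - 0.00864y = 0, so y* = 1.11/0.00864 = 128.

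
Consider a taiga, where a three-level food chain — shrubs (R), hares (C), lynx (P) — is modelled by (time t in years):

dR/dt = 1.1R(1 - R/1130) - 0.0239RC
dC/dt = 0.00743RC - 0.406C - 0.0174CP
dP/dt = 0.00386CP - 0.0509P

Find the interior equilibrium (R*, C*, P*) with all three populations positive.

From dP/dt = 0: 0.00386C* = 0.0509, so C* = 13.2.
From dR/dt = 0: 1.1(1 - R*/1130) = 0.0239·13.2, giving R* = 1130·(1 - 0.287) = 806.
From dC/dt = 0: 0.00743·806 - 0.406 = 0.0174P*, so P* = 5.58/0.0174 = 321.

R* ≈ 806, C* ≈ 13.2, P* ≈ 321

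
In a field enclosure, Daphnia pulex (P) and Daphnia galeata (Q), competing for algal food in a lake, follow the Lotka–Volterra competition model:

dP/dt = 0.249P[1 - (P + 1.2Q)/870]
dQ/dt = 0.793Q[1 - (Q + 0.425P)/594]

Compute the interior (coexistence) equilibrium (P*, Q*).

P* ≈ 321, Q* ≈ 458

Setting both brackets to zero gives the nullclines P + 1.2Q = 870 and 0.425P + Q = 594.
Substituting Q = 594 - 0.425P into the first: P(1 - 1.2·0.425) = 870 - 1.2·594.
So P* = 157/0.49 = 321, and then Q* = 594 - 0.425·321 = 458.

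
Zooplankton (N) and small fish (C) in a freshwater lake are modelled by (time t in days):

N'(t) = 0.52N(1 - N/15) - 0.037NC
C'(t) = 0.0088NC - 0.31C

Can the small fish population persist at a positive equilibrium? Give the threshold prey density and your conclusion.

The predator equation gives dC/dt > 0 only when N > 0.31/0.0088 = 35.2.
Without the predator, N → K = 15. Since 15 < 35.2, the predator cannot invade.

Threshold N = 35.2; K < 35.2, so no, the predator goes extinct.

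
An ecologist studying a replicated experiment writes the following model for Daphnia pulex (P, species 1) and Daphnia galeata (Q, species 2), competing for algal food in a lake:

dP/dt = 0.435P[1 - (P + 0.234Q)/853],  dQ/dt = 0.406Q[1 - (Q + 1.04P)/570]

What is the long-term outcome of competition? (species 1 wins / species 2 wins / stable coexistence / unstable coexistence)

species 1 excludes species 2

Compare the nullcline intercepts: K1/α12 = 853/0.234 = 3650 > K2 = 570; K2/α21 = 570/1.04 = 548 < K1 = 853.
Since the inequalities point opposite ways, species 1 can invade but species 2 cannot.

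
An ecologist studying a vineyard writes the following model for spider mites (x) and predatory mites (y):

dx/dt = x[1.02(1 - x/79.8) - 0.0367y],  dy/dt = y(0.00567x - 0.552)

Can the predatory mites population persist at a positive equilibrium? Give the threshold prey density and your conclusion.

The predator equation gives dy/dt > 0 only when x > 0.552/0.00567 = 97.4.
Without the predator, x → K = 79.8. Since 79.8 < 97.4, the predator cannot invade.

Threshold x = 97.4; K < 97.4, so no, the predator goes extinct.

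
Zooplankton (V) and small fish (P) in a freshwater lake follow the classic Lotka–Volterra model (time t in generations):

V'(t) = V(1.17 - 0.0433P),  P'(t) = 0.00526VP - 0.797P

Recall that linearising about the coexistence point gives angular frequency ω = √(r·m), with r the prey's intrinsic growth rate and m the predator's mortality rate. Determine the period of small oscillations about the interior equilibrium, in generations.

T ≈ 6.51 generations

Here r = 1.17 and m = 0.797, so r·m = 0.932.
ω = √0.932 = 0.966 per generation, hence T = 2π/ω ≈ 6.51 generations.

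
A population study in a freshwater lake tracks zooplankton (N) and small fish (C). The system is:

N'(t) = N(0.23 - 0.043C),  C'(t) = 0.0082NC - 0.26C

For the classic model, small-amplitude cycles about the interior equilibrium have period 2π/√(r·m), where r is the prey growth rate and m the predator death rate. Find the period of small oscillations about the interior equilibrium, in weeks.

T ≈ 25.7 weeks

Here r = 0.23 and m = 0.26, so r·m = 0.0598.
ω = √0.0598 = 0.245 per week, hence T = 2π/ω ≈ 25.7 weeks.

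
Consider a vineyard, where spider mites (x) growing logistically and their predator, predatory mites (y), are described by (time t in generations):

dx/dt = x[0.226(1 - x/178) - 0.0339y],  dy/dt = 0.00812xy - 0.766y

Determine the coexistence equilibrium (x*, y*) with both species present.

From dy/dt = 0 with y > 0: 0.00812x* = 0.766, so x* = 94.3.
Substitute into dx/dt = 0: 0.226(1 - 94.3/178) = 0.0339y*.
The bracket is 0.47, giving y* = 0.106/0.0339 = 3.13.

x* ≈ 94.3, y* ≈ 3.13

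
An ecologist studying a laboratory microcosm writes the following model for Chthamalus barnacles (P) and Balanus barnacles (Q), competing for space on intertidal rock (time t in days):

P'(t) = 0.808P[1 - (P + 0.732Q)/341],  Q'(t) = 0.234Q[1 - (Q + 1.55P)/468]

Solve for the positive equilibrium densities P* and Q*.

Setting both brackets to zero gives the nullclines P + 0.732Q = 341 and 1.55P + Q = 468.
Substituting Q = 468 - 1.55P into the first: P(1 - 0.732·1.55) = 341 - 0.732·468.
So P* = -1.58/-0.135 = 11.7, and then Q* = 468 - 1.55·11.7 = 450.

P* ≈ 11.7, Q* ≈ 450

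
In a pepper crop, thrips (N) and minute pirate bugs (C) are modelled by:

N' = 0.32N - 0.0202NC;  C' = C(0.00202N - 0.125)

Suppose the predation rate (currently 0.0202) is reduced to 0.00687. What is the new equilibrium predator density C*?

At the interior fixed point, setting dN/dt = 0 with N > 0 fixes C* = (prey growth rate)/(NC coefficient) — independent of the other coefficients.
With the change, C* = 0.32/0.00687 = 46.6; it rises from 15.8.

C* ≈ 46.6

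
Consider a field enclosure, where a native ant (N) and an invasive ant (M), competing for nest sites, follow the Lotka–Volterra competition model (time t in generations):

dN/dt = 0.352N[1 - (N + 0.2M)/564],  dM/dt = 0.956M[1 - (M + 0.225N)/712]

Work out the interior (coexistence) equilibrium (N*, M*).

Setting both brackets to zero gives the nullclines N + 0.2M = 564 and 0.225N + M = 712.
Substituting M = 712 - 0.225N into the first: N(1 - 0.2·0.225) = 564 - 0.2·712.
So N* = 422/0.955 = 441, and then M* = 712 - 0.225·441 = 613.

N* ≈ 441, M* ≈ 613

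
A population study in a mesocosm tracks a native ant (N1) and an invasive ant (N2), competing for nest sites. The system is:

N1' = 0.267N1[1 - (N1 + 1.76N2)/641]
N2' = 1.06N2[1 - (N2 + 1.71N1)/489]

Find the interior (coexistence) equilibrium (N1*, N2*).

Setting both brackets to zero gives the nullclines N1 + 1.76N2 = 641 and 1.71N1 + N2 = 489.
Substituting N2 = 489 - 1.71N1 into the first: N1(1 - 1.76·1.71) = 641 - 1.76·489.
So N1* = -220/-2.01 = 109, and then N2* = 489 - 1.71·109 = 302.

N1* ≈ 109, N2* ≈ 302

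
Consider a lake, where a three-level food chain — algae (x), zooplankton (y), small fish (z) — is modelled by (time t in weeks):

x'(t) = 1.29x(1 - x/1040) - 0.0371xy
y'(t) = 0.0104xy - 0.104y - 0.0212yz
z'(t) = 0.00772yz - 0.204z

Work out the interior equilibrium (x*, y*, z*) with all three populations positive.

From dz/dt = 0: 0.00772y* = 0.204, so y* = 26.4.
From dx/dt = 0: 1.29(1 - x*/1040) = 0.0371·26.4, giving x* = 1040·(1 - 0.76) = 250.
From dy/dt = 0: 0.0104·250 - 0.104 = 0.0212z*, so z* = 2.49/0.0212 = 118.

x* ≈ 250, y* ≈ 26.4, z* ≈ 118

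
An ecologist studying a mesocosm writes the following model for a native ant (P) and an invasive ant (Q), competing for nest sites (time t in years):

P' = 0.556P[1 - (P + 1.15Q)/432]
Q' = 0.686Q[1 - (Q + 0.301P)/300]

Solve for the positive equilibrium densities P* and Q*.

Setting both brackets to zero gives the nullclines P + 1.15Q = 432 and 0.301P + Q = 300.
Substituting Q = 300 - 0.301P into the first: P(1 - 1.15·0.301) = 432 - 1.15·300.
So P* = 87/0.654 = 133, and then Q* = 300 - 0.301·133 = 260.

P* ≈ 133, Q* ≈ 260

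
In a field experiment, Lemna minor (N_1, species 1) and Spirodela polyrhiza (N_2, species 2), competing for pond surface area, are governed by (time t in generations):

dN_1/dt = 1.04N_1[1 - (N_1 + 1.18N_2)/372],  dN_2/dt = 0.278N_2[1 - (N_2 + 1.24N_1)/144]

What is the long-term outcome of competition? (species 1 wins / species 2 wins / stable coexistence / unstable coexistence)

Compare the nullcline intercepts: K1/α12 = 372/1.18 = 315 > K2 = 144; K2/α21 = 144/1.24 = 116 < K1 = 372.
Since the inequalities point opposite ways, species 1 can invade but species 2 cannot.

species 1 excludes species 2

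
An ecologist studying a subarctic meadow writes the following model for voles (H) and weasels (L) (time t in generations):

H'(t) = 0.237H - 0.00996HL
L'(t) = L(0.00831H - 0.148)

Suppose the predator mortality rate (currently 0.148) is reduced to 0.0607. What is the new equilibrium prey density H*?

At the interior fixed point, setting dL/dt = 0 with L > 0 fixes H* = (predator death rate)/(HL coefficient) — independent of the other coefficients.
With the change, H* = 0.0607/0.00831 = 7.3; it falls from 17.8.

H* ≈ 7.3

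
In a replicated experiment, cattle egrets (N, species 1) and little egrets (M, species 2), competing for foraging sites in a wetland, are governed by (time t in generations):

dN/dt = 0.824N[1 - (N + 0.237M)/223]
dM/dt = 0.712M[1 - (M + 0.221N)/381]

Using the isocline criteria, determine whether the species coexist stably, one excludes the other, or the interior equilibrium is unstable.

Compare the nullcline intercepts: K1/α12 = 223/0.237 = 941 > K2 = 381; K2/α21 = 381/0.221 = 1720 > K1 = 223.
Since both inequalities hold, each species can invade when rare, so the interior equilibrium is stable.

stable coexistence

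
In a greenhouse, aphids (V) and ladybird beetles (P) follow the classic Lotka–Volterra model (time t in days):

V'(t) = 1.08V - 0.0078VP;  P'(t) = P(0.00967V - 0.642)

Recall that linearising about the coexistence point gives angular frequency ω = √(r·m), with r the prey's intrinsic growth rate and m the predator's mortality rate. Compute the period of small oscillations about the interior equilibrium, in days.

Here r = 1.08 and m = 0.642, so r·m = 0.693.
ω = √0.693 = 0.833 per day, hence T = 2π/ω ≈ 7.55 days.

T ≈ 7.55 days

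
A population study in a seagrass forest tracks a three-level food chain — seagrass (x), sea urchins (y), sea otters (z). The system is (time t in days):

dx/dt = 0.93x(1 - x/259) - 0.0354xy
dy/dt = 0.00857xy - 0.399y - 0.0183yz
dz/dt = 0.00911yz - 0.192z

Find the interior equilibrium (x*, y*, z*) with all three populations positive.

x* ≈ 51.2, y* ≈ 21.1, z* ≈ 2.18

From dz/dt = 0: 0.00911y* = 0.192, so y* = 21.1.
From dx/dt = 0: 0.93(1 - x*/259) = 0.0354·21.1, giving x* = 259·(1 - 0.802) = 51.2.
From dy/dt = 0: 0.00857·51.2 - 0.399 = 0.0183z*, so z* = 0.04/0.0183 = 2.18.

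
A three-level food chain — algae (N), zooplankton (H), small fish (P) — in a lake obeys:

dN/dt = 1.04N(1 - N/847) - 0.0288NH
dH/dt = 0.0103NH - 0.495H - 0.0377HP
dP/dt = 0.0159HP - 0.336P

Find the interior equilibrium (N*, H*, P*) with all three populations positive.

N* ≈ 351, H* ≈ 21.1, P* ≈ 82.9

From dP/dt = 0: 0.0159H* = 0.336, so H* = 21.1.
From dN/dt = 0: 1.04(1 - N*/847) = 0.0288·21.1, giving N* = 847·(1 - 0.585) = 351.
From dH/dt = 0: 0.0103·351 - 0.495 = 0.0377P*, so P* = 3.12/0.0377 = 82.9.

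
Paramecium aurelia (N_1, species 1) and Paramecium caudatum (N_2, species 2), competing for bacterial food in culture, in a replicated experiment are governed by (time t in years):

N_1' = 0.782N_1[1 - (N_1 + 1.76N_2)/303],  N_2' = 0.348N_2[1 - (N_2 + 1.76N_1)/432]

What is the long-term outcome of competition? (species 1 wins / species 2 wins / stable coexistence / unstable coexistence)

unstable coexistence (outcome depends on initial conditions)

Compare the nullcline intercepts: K1/α12 = 303/1.76 = 172 < K2 = 432; K2/α21 = 432/1.76 = 245 < K1 = 303.
Since both are reversed, neither can invade when rare; the interior point is a saddle.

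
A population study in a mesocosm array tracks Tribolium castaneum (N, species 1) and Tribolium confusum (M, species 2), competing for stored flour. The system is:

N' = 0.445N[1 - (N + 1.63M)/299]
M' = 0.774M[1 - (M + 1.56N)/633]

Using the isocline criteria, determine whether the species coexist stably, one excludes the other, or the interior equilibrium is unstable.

Compare the nullcline intercepts: K1/α12 = 299/1.63 = 183 < K2 = 633; K2/α21 = 633/1.56 = 406 > K1 = 299.
Since the inequalities point opposite ways, species 2 can invade but species 1 cannot.

species 2 excludes species 1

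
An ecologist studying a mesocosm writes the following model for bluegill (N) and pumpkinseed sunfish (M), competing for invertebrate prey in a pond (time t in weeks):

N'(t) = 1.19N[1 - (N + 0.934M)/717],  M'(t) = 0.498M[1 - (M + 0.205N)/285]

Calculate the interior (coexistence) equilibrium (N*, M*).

N* ≈ 558, M* ≈ 171

Setting both brackets to zero gives the nullclines N + 0.934M = 717 and 0.205N + M = 285.
Substituting M = 285 - 0.205N into the first: N(1 - 0.934·0.205) = 717 - 0.934·285.
So N* = 451/0.809 = 558, and then M* = 285 - 0.205·558 = 171.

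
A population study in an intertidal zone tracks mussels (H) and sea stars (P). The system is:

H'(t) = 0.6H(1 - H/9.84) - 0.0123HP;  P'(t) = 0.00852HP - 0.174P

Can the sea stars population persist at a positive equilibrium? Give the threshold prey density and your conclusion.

The predator equation gives dP/dt > 0 only when H > 0.174/0.00852 = 20.4.
Without the predator, H → K = 9.84. Since 9.84 < 20.4, the predator cannot invade.

Threshold H = 20.4; K < 20.4, so no, the predator goes extinct.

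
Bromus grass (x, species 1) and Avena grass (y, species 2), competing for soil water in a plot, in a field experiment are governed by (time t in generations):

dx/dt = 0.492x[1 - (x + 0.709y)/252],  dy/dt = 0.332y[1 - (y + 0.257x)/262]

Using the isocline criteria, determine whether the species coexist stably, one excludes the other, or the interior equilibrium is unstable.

stable coexistence

Compare the nullcline intercepts: K1/α12 = 252/0.709 = 355 > K2 = 262; K2/α21 = 262/0.257 = 1020 > K1 = 252.
Since both inequalities hold, each species can invade when rare, so the interior equilibrium is stable.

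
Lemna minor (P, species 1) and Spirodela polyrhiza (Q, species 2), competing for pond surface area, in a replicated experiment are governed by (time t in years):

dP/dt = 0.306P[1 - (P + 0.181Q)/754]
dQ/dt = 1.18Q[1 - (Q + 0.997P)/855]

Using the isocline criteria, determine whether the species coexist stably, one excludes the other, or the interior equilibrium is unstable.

stable coexistence

Compare the nullcline intercepts: K1/α12 = 754/0.181 = 4170 > K2 = 855; K2/α21 = 855/0.997 = 858 > K1 = 754.
Since both inequalities hold, each species can invade when rare, so the interior equilibrium is stable.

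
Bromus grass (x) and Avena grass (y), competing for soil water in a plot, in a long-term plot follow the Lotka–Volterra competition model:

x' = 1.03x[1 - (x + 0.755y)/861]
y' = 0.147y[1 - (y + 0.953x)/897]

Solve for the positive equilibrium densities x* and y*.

Setting both brackets to zero gives the nullclines x + 0.755y = 861 and 0.953x + y = 897.
Substituting y = 897 - 0.953x into the first: x(1 - 0.755·0.953) = 861 - 0.755·897.
So x* = 184/0.28 = 655, and then y* = 897 - 0.953·655 = 273.

x* ≈ 655, y* ≈ 273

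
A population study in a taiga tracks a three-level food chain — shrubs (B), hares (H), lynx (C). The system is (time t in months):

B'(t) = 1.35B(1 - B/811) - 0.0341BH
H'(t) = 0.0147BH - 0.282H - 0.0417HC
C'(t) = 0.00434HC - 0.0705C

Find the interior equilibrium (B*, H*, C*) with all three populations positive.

From dC/dt = 0: 0.00434H* = 0.0705, so H* = 16.2.
From dB/dt = 0: 1.35(1 - B*/811) = 0.0341·16.2, giving B* = 811·(1 - 0.41) = 478.
From dH/dt = 0: 0.0147·478 - 0.282 = 0.0417C*, so C* = 6.75/0.0417 = 162.

B* ≈ 478, H* ≈ 16.2, C* ≈ 162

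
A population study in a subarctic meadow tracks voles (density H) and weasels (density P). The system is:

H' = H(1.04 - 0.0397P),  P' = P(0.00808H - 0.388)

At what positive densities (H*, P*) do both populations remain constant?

H* ≈ 48, P* ≈ 26.2

Set dP/dt = 0 with P > 0: 0.00808H - 0.388 = 0, so H* = 0.388/0.00808 = 48.
Set dH/dt = 0 with H > 0: 1.04 - 0.0397P = 0, so P* = 1.04/0.0397 = 26.2.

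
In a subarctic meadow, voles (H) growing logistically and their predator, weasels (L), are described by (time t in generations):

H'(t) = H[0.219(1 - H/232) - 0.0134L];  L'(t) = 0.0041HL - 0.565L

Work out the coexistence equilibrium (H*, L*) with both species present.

H* ≈ 138, L* ≈ 6.64

From dL/dt = 0 with L > 0: 0.0041H* = 0.565, so H* = 138.
Substitute into dH/dt = 0: 0.219(1 - 138/232) = 0.0134L*.
The bracket is 0.406, giving L* = 0.0889/0.0134 = 6.64.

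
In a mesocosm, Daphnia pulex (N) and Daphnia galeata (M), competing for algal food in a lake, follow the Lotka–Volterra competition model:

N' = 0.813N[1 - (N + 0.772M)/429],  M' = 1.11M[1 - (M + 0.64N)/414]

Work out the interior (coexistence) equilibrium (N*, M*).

Setting both brackets to zero gives the nullclines N + 0.772M = 429 and 0.64N + M = 414.
Substituting M = 414 - 0.64N into the first: N(1 - 0.772·0.64) = 429 - 0.772·414.
So N* = 109/0.506 = 216, and then M* = 414 - 0.64·216 = 276.

N* ≈ 216, M* ≈ 276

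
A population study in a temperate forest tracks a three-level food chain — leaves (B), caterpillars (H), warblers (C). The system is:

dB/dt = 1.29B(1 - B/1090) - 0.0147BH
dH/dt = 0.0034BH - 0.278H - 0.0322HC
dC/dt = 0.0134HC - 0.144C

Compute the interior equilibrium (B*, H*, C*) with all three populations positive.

From dC/dt = 0: 0.0134H* = 0.144, so H* = 10.7.
From dB/dt = 0: 1.29(1 - B*/1090) = 0.0147·10.7, giving B* = 1090·(1 - 0.122) = 957.
From dH/dt = 0: 0.0034·957 - 0.278 = 0.0322C*, so C* = 2.97/0.0322 = 92.4.

B* ≈ 957, H* ≈ 10.7, C* ≈ 92.4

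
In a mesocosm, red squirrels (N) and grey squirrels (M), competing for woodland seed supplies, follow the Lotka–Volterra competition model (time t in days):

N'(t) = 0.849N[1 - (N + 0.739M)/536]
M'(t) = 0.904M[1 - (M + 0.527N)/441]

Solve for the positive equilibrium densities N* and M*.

Setting both brackets to zero gives the nullclines N + 0.739M = 536 and 0.527N + M = 441.
Substituting M = 441 - 0.527N into the first: N(1 - 0.739·0.527) = 536 - 0.739·441.
So N* = 210/0.611 = 344, and then M* = 441 - 0.527·344 = 260.

N* ≈ 344, M* ≈ 260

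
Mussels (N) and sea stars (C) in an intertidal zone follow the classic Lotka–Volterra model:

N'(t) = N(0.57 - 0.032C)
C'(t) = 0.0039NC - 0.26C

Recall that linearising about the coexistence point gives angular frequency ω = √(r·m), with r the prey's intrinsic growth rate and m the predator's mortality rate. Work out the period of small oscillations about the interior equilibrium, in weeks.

Here r = 0.57 and m = 0.26, so r·m = 0.148.
ω = √0.148 = 0.385 per week, hence T = 2π/ω ≈ 16.3 weeks.

T ≈ 16.3 weeks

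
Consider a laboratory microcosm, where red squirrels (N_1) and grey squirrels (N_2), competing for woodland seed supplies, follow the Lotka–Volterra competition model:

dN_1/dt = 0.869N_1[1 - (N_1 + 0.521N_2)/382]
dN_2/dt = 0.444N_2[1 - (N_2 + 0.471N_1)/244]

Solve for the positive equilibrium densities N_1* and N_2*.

N_1* ≈ 338, N_2* ≈ 84.9

Setting both brackets to zero gives the nullclines N_1 + 0.521N_2 = 382 and 0.471N_1 + N_2 = 244.
Substituting N_2 = 244 - 0.471N_1 into the first: N_1(1 - 0.521·0.471) = 382 - 0.521·244.
So N_1* = 255/0.755 = 338, and then N_2* = 244 - 0.471·338 = 84.9.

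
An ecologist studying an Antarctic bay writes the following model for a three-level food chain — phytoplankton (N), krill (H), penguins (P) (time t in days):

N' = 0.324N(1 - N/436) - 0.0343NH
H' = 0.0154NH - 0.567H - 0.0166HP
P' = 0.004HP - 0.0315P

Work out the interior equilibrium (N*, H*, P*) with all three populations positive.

From dP/dt = 0: 0.004H* = 0.0315, so H* = 7.88.
From dN/dt = 0: 0.324(1 - N*/436) = 0.0343·7.88, giving N* = 436·(1 - 0.834) = 72.5.
From dH/dt = 0: 0.0154·72.5 - 0.567 = 0.0166P*, so P* = 0.55/0.0166 = 33.1.

N* ≈ 72.5, H* ≈ 7.88, P* ≈ 33.1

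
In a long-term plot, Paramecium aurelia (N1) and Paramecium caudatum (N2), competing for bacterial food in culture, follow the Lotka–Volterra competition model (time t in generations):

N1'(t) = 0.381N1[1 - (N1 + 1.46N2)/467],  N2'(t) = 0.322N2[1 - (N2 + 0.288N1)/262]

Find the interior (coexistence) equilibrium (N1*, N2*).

N1* ≈ 146, N2* ≈ 220

Setting both brackets to zero gives the nullclines N1 + 1.46N2 = 467 and 0.288N1 + N2 = 262.
Substituting N2 = 262 - 0.288N1 into the first: N1(1 - 1.46·0.288) = 467 - 1.46·262.
So N1* = 84.5/0.58 = 146, and then N2* = 262 - 0.288·146 = 220.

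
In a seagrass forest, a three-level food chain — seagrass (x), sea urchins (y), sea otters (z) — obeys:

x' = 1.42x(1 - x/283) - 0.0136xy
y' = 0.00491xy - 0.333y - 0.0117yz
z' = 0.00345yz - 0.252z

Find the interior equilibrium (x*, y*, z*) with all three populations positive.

x* ≈ 85, y* ≈ 73, z* ≈ 7.22

From dz/dt = 0: 0.00345y* = 0.252, so y* = 73.
From dx/dt = 0: 1.42(1 - x*/283) = 0.0136·73, giving x* = 283·(1 - 0.7) = 85.
From dy/dt = 0: 0.00491·85 - 0.333 = 0.0117z*, so z* = 0.0845/0.0117 = 7.22.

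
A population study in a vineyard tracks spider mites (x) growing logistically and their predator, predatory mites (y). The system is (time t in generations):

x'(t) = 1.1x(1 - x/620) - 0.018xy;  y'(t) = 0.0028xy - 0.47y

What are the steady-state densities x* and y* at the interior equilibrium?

From dy/dt = 0 with y > 0: 0.0028x* = 0.47, so x* = 168.
Substitute into dx/dt = 0: 1.1(1 - 168/620) = 0.018y*.
The bracket is 0.729, giving y* = 0.802/0.018 = 44.6.

x* ≈ 168, y* ≈ 44.6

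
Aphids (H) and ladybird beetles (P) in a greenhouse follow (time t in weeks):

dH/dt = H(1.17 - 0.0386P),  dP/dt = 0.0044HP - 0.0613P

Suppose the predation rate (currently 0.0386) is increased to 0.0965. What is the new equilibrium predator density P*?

P* ≈ 12.1

At the interior fixed point, setting dH/dt = 0 with H > 0 fixes P* = (prey growth rate)/(HP coefficient) — independent of the other coefficients.
With the change, P* = 1.17/0.0965 = 12.1; it falls from 30.3.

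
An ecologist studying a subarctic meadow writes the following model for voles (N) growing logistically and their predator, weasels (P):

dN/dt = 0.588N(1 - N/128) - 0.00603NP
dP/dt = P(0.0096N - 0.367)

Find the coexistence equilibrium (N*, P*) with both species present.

From dP/dt = 0 with P > 0: 0.0096N* = 0.367, so N* = 38.2.
Substitute into dN/dt = 0: 0.588(1 - 38.2/128) = 0.00603P*.
The bracket is 0.701, giving P* = 0.412/0.00603 = 68.4.

N* ≈ 38.2, P* ≈ 68.4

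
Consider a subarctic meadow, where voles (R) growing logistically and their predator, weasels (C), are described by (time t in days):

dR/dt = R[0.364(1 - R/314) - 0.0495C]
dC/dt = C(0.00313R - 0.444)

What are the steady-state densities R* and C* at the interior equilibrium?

From dC/dt = 0 with C > 0: 0.00313R* = 0.444, so R* = 142.
Substitute into dR/dt = 0: 0.364(1 - 142/314) = 0.0495C*.
The bracket is 0.548, giving C* = 0.2/0.0495 = 4.03.

R* ≈ 142, C* ≈ 4.03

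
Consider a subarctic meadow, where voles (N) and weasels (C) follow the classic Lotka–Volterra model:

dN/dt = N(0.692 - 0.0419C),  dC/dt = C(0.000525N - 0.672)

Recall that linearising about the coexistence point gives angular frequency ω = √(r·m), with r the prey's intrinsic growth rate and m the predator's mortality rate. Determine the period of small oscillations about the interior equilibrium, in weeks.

T ≈ 9.21 weeks

Here r = 0.692 and m = 0.672, so r·m = 0.465.
ω = √0.465 = 0.682 per week, hence T = 2π/ω ≈ 9.21 weeks.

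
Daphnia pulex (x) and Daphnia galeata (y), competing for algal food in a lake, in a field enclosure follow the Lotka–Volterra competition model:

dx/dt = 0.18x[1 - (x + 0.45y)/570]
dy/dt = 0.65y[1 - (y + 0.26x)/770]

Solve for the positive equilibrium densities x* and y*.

Setting both brackets to zero gives the nullclines x + 0.45y = 570 and 0.26x + y = 770.
Substituting y = 770 - 0.26x into the first: x(1 - 0.45·0.26) = 570 - 0.45·770.
So x* = 224/0.883 = 253, and then y* = 770 - 0.26·253 = 704.

x* ≈ 253, y* ≈ 704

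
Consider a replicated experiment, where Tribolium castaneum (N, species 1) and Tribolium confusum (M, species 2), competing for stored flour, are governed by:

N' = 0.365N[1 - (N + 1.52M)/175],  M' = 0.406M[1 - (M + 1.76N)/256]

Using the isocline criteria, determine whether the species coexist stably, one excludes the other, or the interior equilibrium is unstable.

Compare the nullcline intercepts: K1/α12 = 175/1.52 = 115 < K2 = 256; K2/α21 = 256/1.76 = 145 < K1 = 175.
Since both are reversed, neither can invade when rare; the interior point is a saddle.

unstable coexistence (outcome depends on initial conditions)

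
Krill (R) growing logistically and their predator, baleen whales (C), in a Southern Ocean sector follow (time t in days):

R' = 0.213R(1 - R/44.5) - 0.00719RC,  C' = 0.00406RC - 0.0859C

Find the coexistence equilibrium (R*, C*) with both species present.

From dC/dt = 0 with C > 0: 0.00406R* = 0.0859, so R* = 21.2.
Substitute into dR/dt = 0: 0.213(1 - 21.2/44.5) = 0.00719C*.
The bracket is 0.525, giving C* = 0.112/0.00719 = 15.5.

R* ≈ 21.2, C* ≈ 15.5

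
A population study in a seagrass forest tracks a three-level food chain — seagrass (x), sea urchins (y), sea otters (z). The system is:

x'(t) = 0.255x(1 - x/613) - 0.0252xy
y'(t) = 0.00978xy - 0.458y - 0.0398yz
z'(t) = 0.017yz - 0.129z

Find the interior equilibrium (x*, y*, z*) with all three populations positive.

From dz/dt = 0: 0.017y* = 0.129, so y* = 7.59.
From dx/dt = 0: 0.255(1 - x*/613) = 0.0252·7.59, giving x* = 613·(1 - 0.75) = 153.
From dy/dt = 0: 0.00978·153 - 0.458 = 0.0398z*, so z* = 1.04/0.0398 = 26.2.

x* ≈ 153, y* ≈ 7.59, z* ≈ 26.2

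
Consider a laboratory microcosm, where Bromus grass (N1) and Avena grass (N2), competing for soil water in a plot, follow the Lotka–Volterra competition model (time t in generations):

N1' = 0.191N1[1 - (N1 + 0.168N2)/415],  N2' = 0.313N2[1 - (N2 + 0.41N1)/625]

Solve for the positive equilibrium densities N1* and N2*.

Setting both brackets to zero gives the nullclines N1 + 0.168N2 = 415 and 0.41N1 + N2 = 625.
Substituting N2 = 625 - 0.41N1 into the first: N1(1 - 0.168·0.41) = 415 - 0.168·625.
So N1* = 310/0.931 = 333, and then N2* = 625 - 0.41·333 = 488.

N1* ≈ 333, N2* ≈ 488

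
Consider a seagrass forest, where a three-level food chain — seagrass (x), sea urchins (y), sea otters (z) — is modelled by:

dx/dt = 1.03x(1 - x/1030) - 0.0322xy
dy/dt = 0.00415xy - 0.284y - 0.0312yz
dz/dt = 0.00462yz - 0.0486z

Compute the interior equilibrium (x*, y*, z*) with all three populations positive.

From dz/dt = 0: 0.00462y* = 0.0486, so y* = 10.5.
From dx/dt = 0: 1.03(1 - x*/1030) = 0.0322·10.5, giving x* = 1030·(1 - 0.329) = 691.
From dy/dt = 0: 0.00415·691 - 0.284 = 0.0312z*, so z* = 2.58/0.0312 = 82.8.

x* ≈ 691, y* ≈ 10.5, z* ≈ 82.8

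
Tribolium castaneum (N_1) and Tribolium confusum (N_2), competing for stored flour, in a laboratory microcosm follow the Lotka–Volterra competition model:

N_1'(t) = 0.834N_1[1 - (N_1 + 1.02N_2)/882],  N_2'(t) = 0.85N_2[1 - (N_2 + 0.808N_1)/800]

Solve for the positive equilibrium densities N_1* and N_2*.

N_1* ≈ 375, N_2* ≈ 497

Setting both brackets to zero gives the nullclines N_1 + 1.02N_2 = 882 and 0.808N_1 + N_2 = 800.
Substituting N_2 = 800 - 0.808N_1 into the first: N_1(1 - 1.02·0.808) = 882 - 1.02·800.
So N_1* = 66/0.176 = 375, and then N_2* = 800 - 0.808·375 = 497.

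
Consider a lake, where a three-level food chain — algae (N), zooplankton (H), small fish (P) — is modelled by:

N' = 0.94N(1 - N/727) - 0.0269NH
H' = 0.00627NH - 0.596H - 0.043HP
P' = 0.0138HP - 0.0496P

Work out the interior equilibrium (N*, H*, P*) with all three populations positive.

From dP/dt = 0: 0.0138H* = 0.0496, so H* = 3.59.
From dN/dt = 0: 0.94(1 - N*/727) = 0.0269·3.59, giving N* = 727·(1 - 0.103) = 652.
From dH/dt = 0: 0.00627·652 - 0.596 = 0.043P*, so P* = 3.49/0.043 = 81.2.

N* ≈ 652, H* ≈ 3.59, P* ≈ 81.2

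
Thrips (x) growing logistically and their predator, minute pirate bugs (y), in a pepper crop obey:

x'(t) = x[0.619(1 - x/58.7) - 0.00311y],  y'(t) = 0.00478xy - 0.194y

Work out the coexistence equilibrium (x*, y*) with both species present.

From dy/dt = 0 with y > 0: 0.00478x* = 0.194, so x* = 40.6.
Substitute into dx/dt = 0: 0.619(1 - 40.6/58.7) = 0.00311y*.
The bracket is 0.309, giving y* = 0.191/0.00311 = 61.4.

x* ≈ 40.6, y* ≈ 61.4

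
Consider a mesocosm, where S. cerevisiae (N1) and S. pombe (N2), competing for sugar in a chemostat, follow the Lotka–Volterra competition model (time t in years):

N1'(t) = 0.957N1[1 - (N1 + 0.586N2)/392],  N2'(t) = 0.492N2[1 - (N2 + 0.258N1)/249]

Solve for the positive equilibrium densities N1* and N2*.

Setting both brackets to zero gives the nullclines N1 + 0.586N2 = 392 and 0.258N1 + N2 = 249.
Substituting N2 = 249 - 0.258N1 into the first: N1(1 - 0.586·0.258) = 392 - 0.586·249.
So N1* = 246/0.849 = 290, and then N2* = 249 - 0.258·290 = 174.

N1* ≈ 290, N2* ≈ 174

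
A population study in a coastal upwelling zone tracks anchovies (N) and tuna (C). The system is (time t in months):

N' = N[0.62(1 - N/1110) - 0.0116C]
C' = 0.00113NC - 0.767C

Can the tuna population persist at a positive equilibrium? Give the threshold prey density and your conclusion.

The predator equation gives dC/dt > 0 only when N > 0.767/0.00113 = 679.
Without the predator, N → K = 1110. Since 1110 > 679, the predator can invade and persist.

Threshold N = 679; K > 679, so yes, the predator persists.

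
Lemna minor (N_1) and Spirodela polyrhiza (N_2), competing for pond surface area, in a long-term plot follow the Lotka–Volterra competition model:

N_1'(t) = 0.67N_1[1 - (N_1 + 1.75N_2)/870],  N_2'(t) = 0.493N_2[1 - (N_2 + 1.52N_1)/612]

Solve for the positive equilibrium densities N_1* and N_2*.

N_1* ≈ 121, N_2* ≈ 428

Setting both brackets to zero gives the nullclines N_1 + 1.75N_2 = 870 and 1.52N_1 + N_2 = 612.
Substituting N_2 = 612 - 1.52N_1 into the first: N_1(1 - 1.75·1.52) = 870 - 1.75·612.
So N_1* = -201/-1.66 = 121, and then N_2* = 612 - 1.52·121 = 428.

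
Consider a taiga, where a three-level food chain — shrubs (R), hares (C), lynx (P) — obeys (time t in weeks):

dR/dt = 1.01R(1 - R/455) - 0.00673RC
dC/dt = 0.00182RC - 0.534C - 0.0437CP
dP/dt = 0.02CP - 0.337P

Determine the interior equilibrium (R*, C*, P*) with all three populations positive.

From dP/dt = 0: 0.02C* = 0.337, so C* = 16.9.
From dR/dt = 0: 1.01(1 - R*/455) = 0.00673·16.9, giving R* = 455·(1 - 0.112) = 404.
From dC/dt = 0: 0.00182·404 - 0.534 = 0.0437P*, so P* = 0.201/0.0437 = 4.6.

R* ≈ 404, C* ≈ 16.9, P* ≈ 4.6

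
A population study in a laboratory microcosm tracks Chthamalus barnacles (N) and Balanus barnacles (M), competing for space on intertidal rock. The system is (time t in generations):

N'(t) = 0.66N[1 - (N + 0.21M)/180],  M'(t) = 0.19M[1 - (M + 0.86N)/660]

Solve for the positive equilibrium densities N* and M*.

Setting both brackets to zero gives the nullclines N + 0.21M = 180 and 0.86N + M = 660.
Substituting M = 660 - 0.86N into the first: N(1 - 0.21·0.86) = 180 - 0.21·660.
So N* = 41.4/0.819 = 50.5, and then M* = 660 - 0.86·50.5 = 617.

N* ≈ 50.5, M* ≈ 617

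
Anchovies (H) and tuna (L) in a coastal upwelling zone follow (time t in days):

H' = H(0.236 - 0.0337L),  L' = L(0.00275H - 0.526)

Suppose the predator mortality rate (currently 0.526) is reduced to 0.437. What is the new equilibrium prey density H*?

At the interior fixed point, setting dL/dt = 0 with L > 0 fixes H* = (predator death rate)/(HL coefficient) — independent of the other coefficients.
With the change, H* = 0.437/0.00275 = 159; it falls from 191.

H* ≈ 159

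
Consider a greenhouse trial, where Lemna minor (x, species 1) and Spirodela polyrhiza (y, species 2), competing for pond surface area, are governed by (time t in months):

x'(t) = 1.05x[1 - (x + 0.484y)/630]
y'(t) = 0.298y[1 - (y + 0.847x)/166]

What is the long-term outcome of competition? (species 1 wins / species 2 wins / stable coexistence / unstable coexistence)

Compare the nullcline intercepts: K1/α12 = 630/0.484 = 1300 > K2 = 166; K2/α21 = 166/0.847 = 196 < K1 = 630.
Since the inequalities point opposite ways, species 1 can invade but species 2 cannot.

species 1 excludes species 2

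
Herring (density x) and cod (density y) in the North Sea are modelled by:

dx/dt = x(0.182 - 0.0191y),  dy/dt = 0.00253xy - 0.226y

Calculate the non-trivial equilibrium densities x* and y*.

Set dy/dt = 0 with y > 0: 0.00253x - 0.226 = 0, so x* = 0.226/0.00253 = 89.3.
Set dx/dt = 0 with x > 0: 0.182 - 0.0191y = 0, so y* = 0.182/0.0191 = 9.53.

x* ≈ 89.3, y* ≈ 9.53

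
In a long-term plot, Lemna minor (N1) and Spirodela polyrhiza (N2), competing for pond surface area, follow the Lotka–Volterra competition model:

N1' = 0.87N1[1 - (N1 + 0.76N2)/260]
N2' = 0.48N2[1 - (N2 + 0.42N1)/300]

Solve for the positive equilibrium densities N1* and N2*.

N1* ≈ 47, N2* ≈ 280

Setting both brackets to zero gives the nullclines N1 + 0.76N2 = 260 and 0.42N1 + N2 = 300.
Substituting N2 = 300 - 0.42N1 into the first: N1(1 - 0.76·0.42) = 260 - 0.76·300.
So N1* = 32/0.681 = 47, and then N2* = 300 - 0.42·47 = 280.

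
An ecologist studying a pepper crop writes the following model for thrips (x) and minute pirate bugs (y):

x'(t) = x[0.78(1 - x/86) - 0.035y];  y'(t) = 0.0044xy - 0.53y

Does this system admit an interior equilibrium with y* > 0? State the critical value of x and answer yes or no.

Threshold x = 120; K < 120, so no, the predator goes extinct.

The predator equation gives dy/dt > 0 only when x > 0.53/0.0044 = 120.
Without the predator, x → K = 86. Since 86 < 120, the predator cannot invade.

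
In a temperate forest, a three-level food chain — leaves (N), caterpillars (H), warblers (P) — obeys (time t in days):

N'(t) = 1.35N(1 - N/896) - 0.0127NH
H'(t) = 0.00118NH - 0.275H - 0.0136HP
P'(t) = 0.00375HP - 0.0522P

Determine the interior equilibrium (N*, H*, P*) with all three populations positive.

From dP/dt = 0: 0.00375H* = 0.0522, so H* = 13.9.
From dN/dt = 0: 1.35(1 - N*/896) = 0.0127·13.9, giving N* = 896·(1 - 0.131) = 779.
From dH/dt = 0: 0.00118·779 - 0.275 = 0.0136P*, so P* = 0.644/0.0136 = 47.3.

N* ≈ 779, H* ≈ 13.9, P* ≈ 47.3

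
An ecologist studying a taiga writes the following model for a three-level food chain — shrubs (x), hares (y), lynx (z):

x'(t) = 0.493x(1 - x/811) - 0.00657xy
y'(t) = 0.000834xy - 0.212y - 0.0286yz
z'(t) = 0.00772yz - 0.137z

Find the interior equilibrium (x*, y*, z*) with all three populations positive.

x* ≈ 619, y* ≈ 17.7, z* ≈ 10.6

From dz/dt = 0: 0.00772y* = 0.137, so y* = 17.7.
From dx/dt = 0: 0.493(1 - x*/811) = 0.00657·17.7, giving x* = 811·(1 - 0.236) = 619.
From dy/dt = 0: 0.000834·619 - 0.212 = 0.0286z*, so z* = 0.304/0.0286 = 10.6.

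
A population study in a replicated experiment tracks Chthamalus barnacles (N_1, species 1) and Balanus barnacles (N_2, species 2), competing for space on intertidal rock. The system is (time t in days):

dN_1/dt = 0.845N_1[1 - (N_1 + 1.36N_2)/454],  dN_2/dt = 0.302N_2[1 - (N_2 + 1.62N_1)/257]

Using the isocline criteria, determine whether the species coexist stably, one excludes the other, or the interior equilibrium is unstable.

species 1 excludes species 2

Compare the nullcline intercepts: K1/α12 = 454/1.36 = 334 > K2 = 257; K2/α21 = 257/1.62 = 159 < K1 = 454.
Since the inequalities point opposite ways, species 1 can invade but species 2 cannot.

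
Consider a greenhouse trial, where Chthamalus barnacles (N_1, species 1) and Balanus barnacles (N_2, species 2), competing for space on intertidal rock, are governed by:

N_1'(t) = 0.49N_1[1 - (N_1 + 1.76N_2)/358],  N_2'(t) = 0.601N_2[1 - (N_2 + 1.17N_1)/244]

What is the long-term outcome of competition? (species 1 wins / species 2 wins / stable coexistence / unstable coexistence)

Compare the nullcline intercepts: K1/α12 = 358/1.76 = 203 < K2 = 244; K2/α21 = 244/1.17 = 209 < K1 = 358.
Since both are reversed, neither can invade when rare; the interior point is a saddle.

unstable coexistence (outcome depends on initial conditions)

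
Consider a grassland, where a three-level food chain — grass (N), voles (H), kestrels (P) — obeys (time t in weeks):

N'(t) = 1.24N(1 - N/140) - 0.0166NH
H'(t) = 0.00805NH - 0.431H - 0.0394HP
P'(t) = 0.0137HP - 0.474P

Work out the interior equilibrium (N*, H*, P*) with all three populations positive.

From dP/dt = 0: 0.0137H* = 0.474, so H* = 34.6.
From dN/dt = 0: 1.24(1 - N*/140) = 0.0166·34.6, giving N* = 140·(1 - 0.463) = 75.2.
From dH/dt = 0: 0.00805·75.2 - 0.431 = 0.0394P*, so P* = 0.174/0.0394 = 4.42.

N* ≈ 75.2, H* ≈ 34.6, P* ≈ 4.42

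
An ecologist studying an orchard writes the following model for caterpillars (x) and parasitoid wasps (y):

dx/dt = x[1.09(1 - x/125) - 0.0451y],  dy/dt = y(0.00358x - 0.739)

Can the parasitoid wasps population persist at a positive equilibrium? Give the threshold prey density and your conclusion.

The predator equation gives dy/dt > 0 only when x > 0.739/0.00358 = 206.
Without the predator, x → K = 125. Since 125 < 206, the predator cannot invade.

Threshold x = 206; K < 206, so no, the predator goes extinct.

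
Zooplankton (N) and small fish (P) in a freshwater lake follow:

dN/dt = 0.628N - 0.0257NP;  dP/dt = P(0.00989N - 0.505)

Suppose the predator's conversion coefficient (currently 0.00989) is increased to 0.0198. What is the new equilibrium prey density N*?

At the interior fixed point, setting dP/dt = 0 with P > 0 fixes N* = (predator death rate)/(NP coefficient) — independent of the other coefficients.
With the change, N* = 0.505/0.0198 = 25.5; it falls from 51.1.

N* ≈ 25.5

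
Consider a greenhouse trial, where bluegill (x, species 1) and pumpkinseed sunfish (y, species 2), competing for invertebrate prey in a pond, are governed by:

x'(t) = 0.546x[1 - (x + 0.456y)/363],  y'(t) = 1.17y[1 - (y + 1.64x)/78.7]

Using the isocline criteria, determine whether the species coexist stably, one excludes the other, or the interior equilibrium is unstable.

Compare the nullcline intercepts: K1/α12 = 363/0.456 = 796 > K2 = 78.7; K2/α21 = 78.7/1.64 = 48 < K1 = 363.
Since the inequalities point opposite ways, species 1 can invade but species 2 cannot.

species 1 excludes species 2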